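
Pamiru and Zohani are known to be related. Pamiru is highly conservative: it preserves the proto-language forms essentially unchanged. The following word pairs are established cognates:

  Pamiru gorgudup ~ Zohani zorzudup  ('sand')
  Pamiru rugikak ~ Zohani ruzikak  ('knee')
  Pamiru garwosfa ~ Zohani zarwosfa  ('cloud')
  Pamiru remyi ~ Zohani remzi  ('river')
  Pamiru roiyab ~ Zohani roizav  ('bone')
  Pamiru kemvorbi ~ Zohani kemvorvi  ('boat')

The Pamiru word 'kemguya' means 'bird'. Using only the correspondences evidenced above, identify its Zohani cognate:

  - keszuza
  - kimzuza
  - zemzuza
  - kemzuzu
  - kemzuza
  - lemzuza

kemzuza

gorgudup ~ zorzudup — Pamiru g corresponds to Zohani z after a consonant, before a back vowel.
roiyab ~ roizav — Pamiru y corresponds to Zohani z between vowels (before a back vowel).
Applying these to Pamiru 'kemguya':
  kemguya → kemzuya   (g→z after a consonant, before a back vowel)
  kemzuya → kemzuza   (y→z between vowels (before a back vowel))
So the Zohani cognate is 'kemzuza'.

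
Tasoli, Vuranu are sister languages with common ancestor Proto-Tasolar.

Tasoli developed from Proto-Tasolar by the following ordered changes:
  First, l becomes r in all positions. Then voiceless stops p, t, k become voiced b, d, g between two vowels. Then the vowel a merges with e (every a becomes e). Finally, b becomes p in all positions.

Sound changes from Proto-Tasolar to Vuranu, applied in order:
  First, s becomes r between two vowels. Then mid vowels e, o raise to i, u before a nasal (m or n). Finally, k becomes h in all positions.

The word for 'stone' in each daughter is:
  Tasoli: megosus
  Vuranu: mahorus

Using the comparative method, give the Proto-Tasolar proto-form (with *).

Position 3: Tasoli has g, Vuranu has h. Taking the neighbouring segments as reconstructed: Tasoli g could go back to *k or *g; Vuranu h could go back to *k or *h — the one source consistent with every daughter is *k.
Position 5: Tasoli has s, Vuranu has r. Tasoli preserves s here (none of its changes turn any other segment into s), so the proto-segment is *s.
Position 2: Tasoli has e, Vuranu has a. Vuranu preserves a here (none of its changes turn any other segment into a), so the proto-segment is *a.
Continuing position by position gives *makosus; check it forward:
Tasoli: start from *makosus.
  rule 1: no change — makosus
  rule 2 (intervocalic voicing): makosus → magosus
  rule 3 (vowel merger): magosus → megosus
  rule 4: no change — megosus
  ⇒ Tasoli megosus
Vuranu: *makosus > makorus > mahorus  (by rhotacism, unconditioned shift)
No other proto-form is consistent with every reflex, so the reconstruction is *makosus.

*makosus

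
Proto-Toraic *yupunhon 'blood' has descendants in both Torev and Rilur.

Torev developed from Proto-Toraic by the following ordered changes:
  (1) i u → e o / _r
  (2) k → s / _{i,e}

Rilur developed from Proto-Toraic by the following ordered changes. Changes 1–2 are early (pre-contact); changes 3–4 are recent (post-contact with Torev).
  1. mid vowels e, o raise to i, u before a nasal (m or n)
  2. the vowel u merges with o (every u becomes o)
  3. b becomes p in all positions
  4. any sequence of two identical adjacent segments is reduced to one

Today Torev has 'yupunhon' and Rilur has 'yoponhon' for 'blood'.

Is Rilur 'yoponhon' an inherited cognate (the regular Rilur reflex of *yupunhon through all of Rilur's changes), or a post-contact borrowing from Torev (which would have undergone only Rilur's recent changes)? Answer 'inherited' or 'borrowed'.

inherited

If inherited, *yupunhon would pass through all of Rilur's changes:
Rilur: *yupunhon > yupunhun > yoponhon  (by pre-nasal raising, vowel merger)
If borrowed from Torev 'yupunhon' after the early changes, it would undergo only the recent ones:
  rule 3 (unconditioned shift): no change (yupunhon)
  rule 4 (degemination): no change (yupunhon)
  ⇒ as a loan: yupunhon
Rilur 'yoponhon' matches the inherited outcome exactly, so it is an inherited cognate, not a loan.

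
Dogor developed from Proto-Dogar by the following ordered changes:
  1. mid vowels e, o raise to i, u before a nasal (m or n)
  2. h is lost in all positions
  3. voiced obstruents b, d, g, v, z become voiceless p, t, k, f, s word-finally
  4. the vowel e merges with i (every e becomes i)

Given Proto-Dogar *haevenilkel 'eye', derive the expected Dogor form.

aivinilkil

Dogor: start from *haevenilkel.
  rule 1 (pre-nasal raising): haevenilkel → haevinilkel
  rule 2 (h-loss): haevinilkel → aevinilkel
  rule 3: no change — aevinilkel
  rule 4 (vowel merger): aevinilkel → aivinilkil
  ⇒ Dogor aivinilkil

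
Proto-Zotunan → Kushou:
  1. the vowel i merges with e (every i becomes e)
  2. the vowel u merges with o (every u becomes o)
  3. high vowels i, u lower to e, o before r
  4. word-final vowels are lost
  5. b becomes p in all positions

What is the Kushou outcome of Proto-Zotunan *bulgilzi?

polgelz

Kushou: *bulgilzi > bulgelze > bolgelze > bolgelz > polgelz  (by vowel merger, vowel merger, apocope, unconditioned shift)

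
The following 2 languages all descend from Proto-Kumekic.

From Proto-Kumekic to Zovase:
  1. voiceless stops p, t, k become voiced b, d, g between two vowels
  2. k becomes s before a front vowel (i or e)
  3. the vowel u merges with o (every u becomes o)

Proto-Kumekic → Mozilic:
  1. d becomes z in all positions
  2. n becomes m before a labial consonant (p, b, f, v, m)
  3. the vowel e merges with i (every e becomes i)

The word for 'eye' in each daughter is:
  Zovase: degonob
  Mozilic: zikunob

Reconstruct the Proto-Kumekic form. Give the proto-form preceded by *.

Position 4: Zovase has o, Mozilic has u. Mozilic preserves u here (none of its changes turn any other segment into u), so the proto-segment is *u.
Position 3: Zovase has g, Mozilic has k. Mozilic preserves k here (none of its changes turn any other segment into k), so the proto-segment is *k.
Position 2: Zovase has e, Mozilic has i. Zovase preserves e here (none of its changes turn any other segment into e), so the proto-segment is *e.
This points to *dekunob. Verify forward in each daughter:
Zovase: start from *dekunob.
  rule 1 (intervocalic voicing): dekunob → degunob
  rule 2: no change — degunob
  rule 3 (vowel merger): degunob → degonob
  ⇒ Zovase degonob
Mozilic: start from *dekunob.
  rule 1 (unconditioned shift): dekunob → zekunob
  rule 2: no change — zekunob
  rule 3 (vowel merger): zekunob → zikunob
  ⇒ Mozilic zikunob
No other proto-form is consistent with every reflex, so the reconstruction is *dekunob.

*dekunob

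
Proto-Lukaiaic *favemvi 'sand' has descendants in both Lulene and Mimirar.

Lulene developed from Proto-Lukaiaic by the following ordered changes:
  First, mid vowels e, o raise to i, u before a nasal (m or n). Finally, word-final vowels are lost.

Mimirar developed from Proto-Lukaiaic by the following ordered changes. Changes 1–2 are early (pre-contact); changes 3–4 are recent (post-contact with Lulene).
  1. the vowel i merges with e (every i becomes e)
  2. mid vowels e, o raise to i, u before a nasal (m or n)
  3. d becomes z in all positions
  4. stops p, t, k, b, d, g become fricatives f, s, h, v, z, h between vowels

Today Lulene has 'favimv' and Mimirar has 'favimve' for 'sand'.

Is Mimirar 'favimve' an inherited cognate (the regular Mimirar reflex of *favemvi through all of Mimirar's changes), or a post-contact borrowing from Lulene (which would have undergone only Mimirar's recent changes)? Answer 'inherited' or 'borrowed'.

inherited

If inherited, *favemvi would pass through all of Mimirar's changes:
Mimirar: *favemvi
  favemvi → favemve   [vowel merger]
  favemve → favimve   [pre-nasal raising]
  favimve (rule 3 does not apply)
  favimve (rule 4 does not apply)
  giving Mimirar favimve.
If borrowed from Lulene 'favimv' after the early changes, it would undergo only the recent ones:
  rule 3 (unconditioned shift): no change (favimv)
  rule 4 (intervocalic lenition): no change (favimv)
  ⇒ as a loan: favimv
Mimirar 'favimve' matches the inherited outcome exactly, so it is an inherited cognate, not a loan.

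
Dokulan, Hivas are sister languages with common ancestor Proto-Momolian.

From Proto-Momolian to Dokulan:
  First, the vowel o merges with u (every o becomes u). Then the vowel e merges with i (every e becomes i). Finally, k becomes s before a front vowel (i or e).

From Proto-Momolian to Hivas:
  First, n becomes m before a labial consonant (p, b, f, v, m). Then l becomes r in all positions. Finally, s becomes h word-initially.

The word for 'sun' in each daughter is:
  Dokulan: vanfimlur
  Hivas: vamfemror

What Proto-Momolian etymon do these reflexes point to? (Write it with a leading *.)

Position 8: Dokulan has u, Hivas has o. Hivas preserves o here (none of its changes turn any other segment into o), so the proto-segment is *o.
Position 3: Dokulan has n, Hivas has m. Dokulan preserves n here (none of its changes turn any other segment into n), so the proto-segment is *n.
Continuing position by position gives *vanfemlor; check it forward:
Dokulan: *vanfemlor > vanfemlur > vanfimlur  (by vowel merger, vowel merger)
Hivas: *vanfemlor
  vanfemlor → vamfemlor   [nasal place assimilation]
  vamfemlor → vamfemror   [unconditioned shift]
  vamfemror (rule 3 does not apply)
  giving Hivas vamfemror.
No other proto-form is consistent with every reflex, so the reconstruction is *vanfemlor.

*vanfemlor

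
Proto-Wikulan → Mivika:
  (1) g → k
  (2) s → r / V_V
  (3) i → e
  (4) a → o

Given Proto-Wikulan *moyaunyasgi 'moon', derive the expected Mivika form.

Mivika: start from *moyaunyasgi.
  rule 1 (unconditioned shift): moyaunyasgi → moyaunyaski
  rule 2: no change — moyaunyaski
  rule 3 (vowel merger): moyaunyaski → moyaunyaske
  rule 4 (vowel merger): moyaunyaske → moyounyoske
  ⇒ Mivika moyounyoske

moyounyoske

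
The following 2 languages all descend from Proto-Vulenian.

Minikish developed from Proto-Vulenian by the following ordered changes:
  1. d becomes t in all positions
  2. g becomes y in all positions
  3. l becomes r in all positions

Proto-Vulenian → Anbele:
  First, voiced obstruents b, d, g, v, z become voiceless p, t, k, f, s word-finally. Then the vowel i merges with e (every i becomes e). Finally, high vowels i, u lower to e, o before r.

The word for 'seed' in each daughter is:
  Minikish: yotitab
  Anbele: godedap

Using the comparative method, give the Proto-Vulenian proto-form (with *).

Position 4: Minikish has i, Anbele has e. Minikish preserves i here (none of its changes turn any other segment into i), so the proto-segment is *i.
Position 7: Minikish has b, Anbele has p. Minikish preserves b here (none of its changes turn any other segment into b), so the proto-segment is *b.
Position 3: Minikish has t, Anbele has d. Anbele preserves d here (none of its changes turn any other segment into d), so the proto-segment is *d.
Continuing position by position gives *godidab; check it forward:
Minikish: start from *godidab.
  rule 1 (unconditioned shift): godidab → gotitab
  rule 2 (unconditioned shift): gotitab → yotitab
  rule 3: no change — yotitab
  ⇒ Minikish yotitab
Anbele: *godidab
  godidab → godidap   [final devoicing]
  godidap → godedap   [vowel merger]
  godedap (rule 3 does not apply)
  giving Anbele godedap.
Only *godidab yields all of Minikish yotitab, Anbele godedap.

*godidab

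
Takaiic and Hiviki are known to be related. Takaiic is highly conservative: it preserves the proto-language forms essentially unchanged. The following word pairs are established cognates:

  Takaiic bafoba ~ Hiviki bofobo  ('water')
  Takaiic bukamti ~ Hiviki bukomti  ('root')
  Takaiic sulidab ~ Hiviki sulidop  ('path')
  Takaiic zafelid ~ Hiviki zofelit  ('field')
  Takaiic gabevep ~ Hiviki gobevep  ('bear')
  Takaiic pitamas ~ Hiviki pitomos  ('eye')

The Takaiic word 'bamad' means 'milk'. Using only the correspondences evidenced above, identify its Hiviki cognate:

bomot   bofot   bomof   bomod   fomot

bomot

bukamti ~ bukomti, pitamas ~ pitomos — Takaiic a corresponds to Hiviki o after a consonant, before a nasal.
pitamas ~ pitomos — Takaiic a corresponds to Hiviki o after a consonant, before a consonant other than r, m, n, p, b, f, v.
zafelid ~ zofelit — Takaiic d corresponds to Hiviki t word-finally.
Applying these to Takaiic 'bamad':
  bamad → bomad   (a→o after a consonant, before a nasal)
  bomad → bomod   (a→o after a consonant, before a consonant other than r, m, n, p, b, f, v)
  bomod → bomot   (d→t word-finally)
So the Hiviki cognate is 'bomot'.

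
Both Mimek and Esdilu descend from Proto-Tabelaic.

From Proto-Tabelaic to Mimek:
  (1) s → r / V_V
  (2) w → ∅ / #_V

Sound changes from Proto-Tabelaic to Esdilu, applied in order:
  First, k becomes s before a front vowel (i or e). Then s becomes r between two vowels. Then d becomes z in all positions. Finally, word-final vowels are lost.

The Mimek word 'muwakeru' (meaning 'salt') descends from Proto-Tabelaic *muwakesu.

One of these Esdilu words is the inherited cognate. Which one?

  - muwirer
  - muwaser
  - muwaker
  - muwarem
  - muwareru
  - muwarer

muwarer

Esdilu: start from *muwakesu.
  rule 1 (palatalisation): muwakesu → muwasesu
  rule 2 (rhotacism): muwasesu → muwareru
  rule 3: no change — muwareru
  rule 4 (apocope): muwareru → muwarer
  ⇒ Esdilu muwarer
Only 'muwarer' matches the regular Esdilu development of *muwakesu.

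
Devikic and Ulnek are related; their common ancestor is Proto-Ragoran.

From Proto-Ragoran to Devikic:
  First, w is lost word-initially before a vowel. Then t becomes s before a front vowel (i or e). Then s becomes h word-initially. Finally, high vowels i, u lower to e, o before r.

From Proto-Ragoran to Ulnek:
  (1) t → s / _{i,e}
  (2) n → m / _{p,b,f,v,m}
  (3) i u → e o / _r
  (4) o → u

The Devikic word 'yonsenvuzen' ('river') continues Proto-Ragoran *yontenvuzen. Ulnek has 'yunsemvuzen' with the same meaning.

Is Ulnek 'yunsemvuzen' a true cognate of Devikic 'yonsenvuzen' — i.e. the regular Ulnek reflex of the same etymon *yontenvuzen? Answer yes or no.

yes

Derive the expected Ulnek reflex of *yontenvuzen:
Ulnek: *yontenvuzen > yonsenvuzen > yonsemvuzen > yunsemvuzen  (by palatalisation, nasal place assimilation, vowel merger)
Ulnek 'yunsemvuzen' matches the regular reflex exactly, so the pair is cognate.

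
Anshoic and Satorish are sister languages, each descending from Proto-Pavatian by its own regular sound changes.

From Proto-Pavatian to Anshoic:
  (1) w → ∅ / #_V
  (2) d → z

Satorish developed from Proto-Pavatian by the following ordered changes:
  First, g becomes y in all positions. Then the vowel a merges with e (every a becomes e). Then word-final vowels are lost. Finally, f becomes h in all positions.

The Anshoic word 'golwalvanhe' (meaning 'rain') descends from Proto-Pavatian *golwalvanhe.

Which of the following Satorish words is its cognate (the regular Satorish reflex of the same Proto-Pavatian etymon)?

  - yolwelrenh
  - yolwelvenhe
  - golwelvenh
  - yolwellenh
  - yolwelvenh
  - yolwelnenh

Satorish: *golwalvanhe
  golwalvanhe → yolwalvanhe   [unconditioned shift]
  yolwalvanhe → yolwelvenhe   [vowel merger]
  yolwelvenhe → yolwelvenh   [apocope]
  yolwelvenh (rule 4 does not apply)
  giving Satorish yolwelvenh.

yolwelvenh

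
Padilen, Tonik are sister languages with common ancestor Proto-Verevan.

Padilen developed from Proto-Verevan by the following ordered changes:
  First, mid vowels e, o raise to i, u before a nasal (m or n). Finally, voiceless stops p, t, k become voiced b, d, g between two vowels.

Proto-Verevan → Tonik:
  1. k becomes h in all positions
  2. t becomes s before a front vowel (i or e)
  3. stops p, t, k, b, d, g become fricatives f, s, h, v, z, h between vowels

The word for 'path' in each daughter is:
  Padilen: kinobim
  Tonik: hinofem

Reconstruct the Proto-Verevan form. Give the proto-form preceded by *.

*kinopem

Position 6: Padilen has i, Tonik has e. Tonik preserves e here (none of its changes turn any other segment into e), so the proto-segment is *e.
Position 5: Padilen has b, Tonik has f. Taking the neighbouring segments as reconstructed: Padilen b could go back to *p or *b; Tonik f could go back to *p or *f — the one source consistent with every daughter is *p.
This points to *kinopem. Verify forward in each daughter:
Padilen: *kinopem
  kinopem → kinopim   [pre-nasal raising]
  kinopim → kinobim   [intervocalic voicing]
  giving Padilen kinobim.
Tonik: start from *kinopem.
  rule 1 (unconditioned shift): kinopem → hinopem
  rule 2: no change — hinopem
  rule 3 (intervocalic lenition): hinopem → hinofem
  ⇒ Tonik hinofem
*kinopem is the unique common source.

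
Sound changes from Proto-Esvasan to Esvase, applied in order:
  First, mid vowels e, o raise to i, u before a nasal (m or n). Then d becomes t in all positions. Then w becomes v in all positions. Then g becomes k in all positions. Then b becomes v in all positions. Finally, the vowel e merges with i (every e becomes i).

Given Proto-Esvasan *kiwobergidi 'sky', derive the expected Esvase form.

kivovirkiti

Esvase: start from *kiwobergidi.
  rule 1: no change — kiwobergidi
  rule 2 (unconditioned shift): kiwobergidi → kiwobergiti
  rule 3 (unconditioned shift): kiwobergiti → kivobergiti
  rule 4 (unconditioned shift): kivobergiti → kivoberkiti
  rule 5 (unconditioned shift): kivoberkiti → kivoverkiti
  rule 6 (vowel merger): kivoverkiti → kivovirkiti
  ⇒ Esvase kivovirkiti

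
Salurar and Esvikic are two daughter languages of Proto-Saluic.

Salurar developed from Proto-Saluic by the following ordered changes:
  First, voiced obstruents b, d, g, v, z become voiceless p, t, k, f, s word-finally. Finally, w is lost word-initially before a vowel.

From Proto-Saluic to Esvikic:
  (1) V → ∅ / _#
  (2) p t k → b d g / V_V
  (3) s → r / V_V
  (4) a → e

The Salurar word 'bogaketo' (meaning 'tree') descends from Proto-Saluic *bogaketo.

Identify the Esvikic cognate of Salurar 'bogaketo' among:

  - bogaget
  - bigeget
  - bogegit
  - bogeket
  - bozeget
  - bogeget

Esvikic: *bogaketo > bogaket > bogaget > bogeget  (by apocope, intervocalic voicing, vowel merger)

bogeget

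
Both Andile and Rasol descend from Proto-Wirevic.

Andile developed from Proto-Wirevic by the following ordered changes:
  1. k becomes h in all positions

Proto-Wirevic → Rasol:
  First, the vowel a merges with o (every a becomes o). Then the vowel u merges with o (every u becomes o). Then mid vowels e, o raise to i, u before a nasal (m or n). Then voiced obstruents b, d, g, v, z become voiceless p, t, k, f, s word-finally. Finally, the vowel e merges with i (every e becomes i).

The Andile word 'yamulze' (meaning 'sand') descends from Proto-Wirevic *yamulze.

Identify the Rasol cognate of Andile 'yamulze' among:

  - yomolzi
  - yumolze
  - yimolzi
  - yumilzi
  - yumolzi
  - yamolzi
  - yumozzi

Rasol: start from *yamulze.
  rule 1 (vowel merger): yamulze → yomulze
  rule 2 (vowel merger): yomulze → yomolze
  rule 3 (pre-nasal raising): yomolze → yumolze
  rule 4: no change — yumolze
  rule 5 (vowel merger): yumolze → yumolzi
  ⇒ Rasol yumolzi
The other candidates each miss or misapply at least one Rasol change.

yumolzi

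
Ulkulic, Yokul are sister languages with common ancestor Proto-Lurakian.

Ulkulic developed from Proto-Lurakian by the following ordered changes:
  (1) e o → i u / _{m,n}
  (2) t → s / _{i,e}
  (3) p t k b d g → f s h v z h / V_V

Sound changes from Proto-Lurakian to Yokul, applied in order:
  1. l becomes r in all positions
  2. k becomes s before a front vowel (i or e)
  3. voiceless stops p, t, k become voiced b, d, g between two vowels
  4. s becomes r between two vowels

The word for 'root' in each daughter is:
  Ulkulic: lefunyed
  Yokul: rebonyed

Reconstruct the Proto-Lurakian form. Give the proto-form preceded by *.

*leponyed

Position 4: Ulkulic has u, Yokul has o. Yokul preserves o here (none of its changes turn any other segment into o), so the proto-segment is *o.
Position 1: Ulkulic has l, Yokul has r. Ulkulic preserves l here (none of its changes turn any other segment into l), so the proto-segment is *l.
Continuing position by position gives *leponyed; check it forward:
Ulkulic: *leponyed
  leponyed → lepunyed   [pre-nasal raising]
  lepunyed (rule 2 does not apply)
  lepunyed → lefunyed   [intervocalic lenition]
  giving Ulkulic lefunyed.
Yokul: start from *leponyed.
  rule 1 (unconditioned shift): leponyed → reponyed
  rule 2: no change — reponyed
  rule 3 (intervocalic voicing): reponyed → rebonyed
  rule 4: no change — rebonyed
  ⇒ Yokul rebonyed
No other proto-form is consistent with every reflex, so the reconstruction is *leponyed.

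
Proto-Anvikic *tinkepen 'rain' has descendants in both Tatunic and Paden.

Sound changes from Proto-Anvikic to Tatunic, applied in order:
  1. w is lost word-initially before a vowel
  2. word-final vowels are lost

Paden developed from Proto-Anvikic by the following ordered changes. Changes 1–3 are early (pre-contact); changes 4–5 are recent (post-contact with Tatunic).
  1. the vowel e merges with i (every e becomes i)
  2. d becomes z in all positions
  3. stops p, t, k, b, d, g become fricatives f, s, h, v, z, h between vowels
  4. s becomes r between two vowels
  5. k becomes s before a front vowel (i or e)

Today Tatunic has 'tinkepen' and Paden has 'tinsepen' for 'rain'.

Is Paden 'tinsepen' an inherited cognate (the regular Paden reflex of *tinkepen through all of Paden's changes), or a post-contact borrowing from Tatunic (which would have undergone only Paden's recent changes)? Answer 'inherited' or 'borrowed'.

If inherited, *tinkepen would pass through all of Paden's changes:
Paden: *tinkepen > tinkipin > tinkifin > tinsifin  (by vowel merger, intervocalic lenition, palatalisation)
If borrowed from Tatunic 'tinkepen' after the early changes, it would undergo only the recent ones:
  rule 4 (rhotacism): no change (tinkepen)
  rule 5 (palatalisation): tinkepen → tinsepen
  ⇒ as a loan: tinsepen
Paden 'tinsepen' matches the loan outcome 'tinsepen', not the inherited 'tinsifin' — it skipped the early Paden changes, so it was borrowed from Tatunic.

borrowed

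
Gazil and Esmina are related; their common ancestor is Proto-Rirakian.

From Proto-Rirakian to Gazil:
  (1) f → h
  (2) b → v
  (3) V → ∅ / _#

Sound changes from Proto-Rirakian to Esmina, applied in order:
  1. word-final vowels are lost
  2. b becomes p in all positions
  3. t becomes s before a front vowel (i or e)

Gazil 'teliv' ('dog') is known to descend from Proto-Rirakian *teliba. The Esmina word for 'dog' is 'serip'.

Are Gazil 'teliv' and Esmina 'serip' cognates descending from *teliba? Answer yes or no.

Derive the expected Esmina reflex of *teliba:
Esmina: start from *teliba.
  rule 1 (apocope): teliba → telib
  rule 2 (unconditioned shift): telib → telip
  rule 3 (palatalisation): telip → selip
  ⇒ Esmina selip
The regular Esmina reflex would be 'selip', but the attested form is 'serip'. The correspondence is irregular, so they are not cognates (the Esmina form has a different source).

no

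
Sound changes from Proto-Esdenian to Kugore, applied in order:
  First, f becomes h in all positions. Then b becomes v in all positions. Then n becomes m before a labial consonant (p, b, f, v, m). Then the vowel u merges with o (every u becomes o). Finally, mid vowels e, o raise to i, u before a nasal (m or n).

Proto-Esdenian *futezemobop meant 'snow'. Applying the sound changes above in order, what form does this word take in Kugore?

hotezimovop

Kugore: *futezemobop > hutezemobop > hutezemovop > hotezemovop > hotezimovop  (by unconditioned shift, unconditioned shift, vowel merger, pre-nasal raising)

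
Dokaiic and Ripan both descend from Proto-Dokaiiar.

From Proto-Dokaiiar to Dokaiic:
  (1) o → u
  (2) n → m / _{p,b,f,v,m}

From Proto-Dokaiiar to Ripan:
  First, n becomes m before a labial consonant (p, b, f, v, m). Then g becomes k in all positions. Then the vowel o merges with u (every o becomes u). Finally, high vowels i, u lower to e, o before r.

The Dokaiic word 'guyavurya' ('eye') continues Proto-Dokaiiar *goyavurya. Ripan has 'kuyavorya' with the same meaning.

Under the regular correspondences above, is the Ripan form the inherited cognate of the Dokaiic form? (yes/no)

Derive the expected Ripan reflex of *goyavurya:
Ripan: *goyavurya
  goyavurya (rule 1 does not apply)
  goyavurya → koyavurya   [unconditioned shift]
  koyavurya → kuyavurya   [vowel merger]
  kuyavurya → kuyavorya   [pre-rhotic lowering]
  giving Ripan kuyavorya.
Ripan 'kuyavorya' matches the regular reflex exactly, so the pair is cognate.

yes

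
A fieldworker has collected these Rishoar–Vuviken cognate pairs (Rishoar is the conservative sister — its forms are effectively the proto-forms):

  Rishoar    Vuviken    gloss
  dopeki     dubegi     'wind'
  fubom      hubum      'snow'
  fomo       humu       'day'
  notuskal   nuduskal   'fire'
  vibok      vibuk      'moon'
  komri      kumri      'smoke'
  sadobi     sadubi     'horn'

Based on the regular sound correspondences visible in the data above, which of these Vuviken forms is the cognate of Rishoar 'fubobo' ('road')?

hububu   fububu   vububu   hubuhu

hububu

fubom ~ hubum — Rishoar f corresponds to Vuviken h word-initially before a back vowel.
sadobi ~ sadubi — Rishoar o corresponds to Vuviken u after a consonant, before a labial obstruent.
fomo ~ humu — Rishoar o corresponds to Vuviken u word-finally.
Applying these to Rishoar 'fubobo':
  fubobo → hubobo   (f→h word-initially before a back vowel)
  hubobo → hububo   (o→u after a consonant, before a labial obstruent)
  hububo → hububu   (o→u word-finally)
So the Vuviken cognate is 'hububu'.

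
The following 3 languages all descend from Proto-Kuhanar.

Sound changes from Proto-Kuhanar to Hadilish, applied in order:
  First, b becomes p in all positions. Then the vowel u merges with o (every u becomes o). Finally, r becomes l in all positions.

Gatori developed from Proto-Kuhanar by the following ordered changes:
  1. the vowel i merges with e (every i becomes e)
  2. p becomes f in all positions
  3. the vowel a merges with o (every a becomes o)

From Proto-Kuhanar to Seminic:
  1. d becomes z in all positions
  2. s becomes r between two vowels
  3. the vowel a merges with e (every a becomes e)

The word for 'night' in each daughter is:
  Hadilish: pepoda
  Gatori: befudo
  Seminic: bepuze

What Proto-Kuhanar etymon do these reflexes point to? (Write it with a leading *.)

Position 6: Hadilish has a, Gatori has o, Seminic has e. Hadilish preserves a here (none of its changes turn any other segment into a), so the proto-segment is *a.
Position 1: Hadilish has p, Gatori has b, Seminic has b. Gatori preserves b here (none of its changes turn any other segment into b), so the proto-segment is *b.
Verify the candidate proto-form against each daughter:
Hadilish: start from *bepuda.
  rule 1 (unconditioned shift): bepuda → pepuda
  rule 2 (vowel merger): pepuda → pepoda
  rule 3: no change — pepoda
  ⇒ Hadilish pepoda
Gatori: *bepuda
  bepuda (rule 1 does not apply)
  bepuda → befuda   [unconditioned shift]
  befuda → befudo   [vowel merger]
  giving Gatori befudo.
Seminic: start from *bepuda.
  rule 1 (unconditioned shift): bepuda → bepuza
  rule 2: no change — bepuza
  rule 3 (vowel merger): bepuza → bepuze
  ⇒ Seminic bepuze
*bepuda is the unique common source.

*bepuda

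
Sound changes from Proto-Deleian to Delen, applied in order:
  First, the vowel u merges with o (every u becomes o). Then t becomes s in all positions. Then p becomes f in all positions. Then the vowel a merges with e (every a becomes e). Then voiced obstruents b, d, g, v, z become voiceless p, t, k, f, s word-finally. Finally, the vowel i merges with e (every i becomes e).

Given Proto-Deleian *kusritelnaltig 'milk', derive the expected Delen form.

Delen: *kusritelnaltig > kosritelnaltig > kosriselnalsig > kosriselnelsig > kosriselnelsik > kosreselnelsek  (by vowel merger, unconditioned shift, vowel merger, final devoicing, vowel merger)

kosreselnelsek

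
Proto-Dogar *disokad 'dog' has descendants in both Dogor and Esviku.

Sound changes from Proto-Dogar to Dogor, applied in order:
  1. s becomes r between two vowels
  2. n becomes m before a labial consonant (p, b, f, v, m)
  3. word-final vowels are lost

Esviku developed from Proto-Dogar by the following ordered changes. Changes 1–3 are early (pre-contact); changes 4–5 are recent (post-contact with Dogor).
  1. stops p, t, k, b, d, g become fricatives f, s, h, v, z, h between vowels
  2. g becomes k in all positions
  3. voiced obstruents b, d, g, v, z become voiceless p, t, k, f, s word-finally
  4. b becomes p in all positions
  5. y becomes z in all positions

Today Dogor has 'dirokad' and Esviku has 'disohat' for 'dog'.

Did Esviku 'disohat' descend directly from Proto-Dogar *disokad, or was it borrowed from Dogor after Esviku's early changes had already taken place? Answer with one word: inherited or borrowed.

inherited

If inherited, *disokad would pass through all of Esviku's changes:
Esviku: *disokad
  disokad → disohad   [intervocalic lenition]
  disohad (rule 2 does not apply)
  disohad → disohat   [final devoicing]
  disohat (rule 4 does not apply)
  disohat (rule 5 does not apply)
  giving Esviku disohat.
If borrowed from Dogor 'dirokad' after the early changes, it would undergo only the recent ones:
  rule 4 (unconditioned shift): no change (dirokad)
  rule 5 (unconditioned shift): no change (dirokad)
  ⇒ as a loan: dirokad
Esviku 'disohat' matches the inherited outcome exactly, so it is an inherited cognate, not a loan.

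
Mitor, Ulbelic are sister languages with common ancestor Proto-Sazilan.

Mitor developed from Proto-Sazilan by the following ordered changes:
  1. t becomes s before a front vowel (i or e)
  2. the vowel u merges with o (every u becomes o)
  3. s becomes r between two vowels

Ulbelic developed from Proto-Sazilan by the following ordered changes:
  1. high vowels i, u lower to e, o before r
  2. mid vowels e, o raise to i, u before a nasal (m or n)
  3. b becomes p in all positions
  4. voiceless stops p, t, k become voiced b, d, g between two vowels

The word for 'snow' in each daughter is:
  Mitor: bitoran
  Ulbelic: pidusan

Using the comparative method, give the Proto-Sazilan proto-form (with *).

Position 4: Mitor has o, Ulbelic has u. Taking the neighbouring segments as reconstructed: Mitor o could go back to *o or *u; Ulbelic u can only go back to *u — the one source consistent with every daughter is *u.
Position 1: Mitor has b, Ulbelic has p. Mitor preserves b here (none of its changes turn any other segment into b), so the proto-segment is *b.
Verify the candidate proto-form against each daughter:
Mitor: *bitusan
  bitusan (rule 1 does not apply)
  bitusan → bitosan   [vowel merger]
  bitosan → bitoran   [rhotacism]
  giving Mitor bitoran.
Ulbelic: start from *bitusan.
  rule 1: no change — bitusan
  rule 2: no change — bitusan
  rule 3 (unconditioned shift): bitusan → pitusan
  rule 4 (intervocalic voicing): pitusan → pidusan
  ⇒ Ulbelic pidusan
Only *bitusan yields all of Mitor bitoran, Ulbelic pidusan.

*bitusan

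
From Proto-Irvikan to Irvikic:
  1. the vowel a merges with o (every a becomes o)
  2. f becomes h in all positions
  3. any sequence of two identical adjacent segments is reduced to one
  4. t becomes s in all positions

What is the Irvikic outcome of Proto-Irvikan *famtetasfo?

Irvikic: *famtetasfo
  famtetasfo → fomtetosfo   [vowel merger]
  fomtetosfo → homtetosho   [unconditioned shift]
  homtetosho (rule 3 does not apply)
  homtetosho → homsesosho   [unconditioned shift]
  giving Irvikic homsesosho.

homsesosho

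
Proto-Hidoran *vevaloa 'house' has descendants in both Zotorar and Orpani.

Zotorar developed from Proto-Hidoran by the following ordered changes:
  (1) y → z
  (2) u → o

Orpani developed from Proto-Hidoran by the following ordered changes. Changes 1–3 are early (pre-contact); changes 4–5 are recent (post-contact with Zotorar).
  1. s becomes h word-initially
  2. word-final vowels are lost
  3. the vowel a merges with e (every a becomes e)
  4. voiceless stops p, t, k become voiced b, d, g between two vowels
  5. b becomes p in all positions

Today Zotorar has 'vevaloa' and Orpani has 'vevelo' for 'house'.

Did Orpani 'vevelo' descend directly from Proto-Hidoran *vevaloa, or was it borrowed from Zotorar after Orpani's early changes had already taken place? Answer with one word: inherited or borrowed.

inherited

If inherited, *vevaloa would pass through all of Orpani's changes:
Orpani: start from *vevaloa.
  rule 1: no change — vevaloa
  rule 2 (apocope): vevaloa → vevalo
  rule 3 (vowel merger): vevalo → vevelo
  rule 4: no change — vevelo
  rule 5: no change — vevelo
  ⇒ Orpani vevelo
If borrowed from Zotorar 'vevaloa' after the early changes, it would undergo only the recent ones:
  rule 4 (intervocalic voicing): no change (vevaloa)
  rule 5 (unconditioned shift): no change (vevaloa)
  ⇒ as a loan: vevaloa
Orpani 'vevelo' matches the inherited outcome exactly, so it is an inherited cognate, not a loan.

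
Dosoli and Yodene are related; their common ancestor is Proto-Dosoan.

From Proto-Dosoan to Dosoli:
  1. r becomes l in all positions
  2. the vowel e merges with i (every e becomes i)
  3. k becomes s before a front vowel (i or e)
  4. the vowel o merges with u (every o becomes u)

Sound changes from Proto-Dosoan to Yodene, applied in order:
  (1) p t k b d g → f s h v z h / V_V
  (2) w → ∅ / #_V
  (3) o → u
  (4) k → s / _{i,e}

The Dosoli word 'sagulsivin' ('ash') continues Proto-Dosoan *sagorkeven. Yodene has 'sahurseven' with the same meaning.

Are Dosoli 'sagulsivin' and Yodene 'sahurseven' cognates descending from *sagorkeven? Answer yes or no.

Derive the expected Yodene reflex of *sagorkeven:
Yodene: *sagorkeven
  sagorkeven → sahorkeven   [intervocalic lenition]
  sahorkeven (rule 2 does not apply)
  sahorkeven → sahurkeven   [vowel merger]
  sahurkeven → sahurseven   [palatalisation]
  giving Yodene sahurseven.
Yodene 'sahurseven' matches the regular reflex exactly, so the pair is cognate.

yes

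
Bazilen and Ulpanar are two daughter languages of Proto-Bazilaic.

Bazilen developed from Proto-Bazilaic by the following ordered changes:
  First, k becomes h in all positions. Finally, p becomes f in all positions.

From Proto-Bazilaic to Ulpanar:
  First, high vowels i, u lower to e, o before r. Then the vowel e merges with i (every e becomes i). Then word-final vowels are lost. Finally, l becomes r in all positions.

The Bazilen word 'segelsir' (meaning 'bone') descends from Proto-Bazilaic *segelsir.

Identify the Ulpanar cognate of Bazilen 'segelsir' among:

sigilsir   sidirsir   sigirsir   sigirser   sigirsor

Ulpanar: *segelsir > segelser > sigilsir > sigirsir  (by pre-rhotic lowering, vowel merger, unconditioned shift)
Only 'sigirsir' matches the regular Ulpanar development of *segelsir.

sigirsir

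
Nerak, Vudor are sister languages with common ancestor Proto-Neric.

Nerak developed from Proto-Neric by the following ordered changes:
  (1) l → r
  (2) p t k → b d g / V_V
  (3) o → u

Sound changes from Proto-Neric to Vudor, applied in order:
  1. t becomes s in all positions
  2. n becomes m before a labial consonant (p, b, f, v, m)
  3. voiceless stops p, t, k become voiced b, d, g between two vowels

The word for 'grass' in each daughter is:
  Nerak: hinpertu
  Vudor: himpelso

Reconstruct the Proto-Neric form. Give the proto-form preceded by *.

Position 8: Nerak has u, Vudor has o. Vudor preserves o here (none of its changes turn any other segment into o), so the proto-segment is *o.
Position 6: Nerak has r, Vudor has l. Vudor preserves l here (none of its changes turn any other segment into l), so the proto-segment is *l.
Position 7: Nerak has t, Vudor has s. Nerak preserves t here (none of its changes turn any other segment into t), so the proto-segment is *t.
This points to *hinpelto. Verify forward in each daughter:
Nerak: *hinpelto
  hinpelto → hinperto   [unconditioned shift]
  hinperto (rule 2 does not apply)
  hinperto → hinpertu   [vowel merger]
  giving Nerak hinpertu.
Vudor: *hinpelto > hinpelso > himpelso  (by unconditioned shift, nasal place assimilation)
*hinpelto is the unique common source.

*hinpelto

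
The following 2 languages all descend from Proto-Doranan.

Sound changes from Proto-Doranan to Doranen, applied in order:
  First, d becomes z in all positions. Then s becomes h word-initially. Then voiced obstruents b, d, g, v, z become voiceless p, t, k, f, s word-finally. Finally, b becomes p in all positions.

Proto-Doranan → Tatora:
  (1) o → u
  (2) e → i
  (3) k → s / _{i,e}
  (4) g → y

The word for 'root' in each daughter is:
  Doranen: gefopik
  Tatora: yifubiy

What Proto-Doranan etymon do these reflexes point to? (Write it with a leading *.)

Position 1: Doranen has g, Tatora has y. Doranen preserves g here (none of its changes turn any other segment into g), so the proto-segment is *g.
Position 4: Doranen has o, Tatora has u. Doranen preserves o here (none of its changes turn any other segment into o), so the proto-segment is *o.
Position 5: Doranen has p, Tatora has b. Tatora preserves b here (none of its changes turn any other segment into b), so the proto-segment is *b.
Verify the candidate proto-form against each daughter:
Doranen: *gefobig > gefobik > gefopik  (by final devoicing, unconditioned shift)
Tatora: *gefobig > gefubig > gifubig > yifubiy  (by vowel merger, vowel merger, unconditioned shift)
No other proto-form is consistent with every reflex, so the reconstruction is *gefobig.

*gefobig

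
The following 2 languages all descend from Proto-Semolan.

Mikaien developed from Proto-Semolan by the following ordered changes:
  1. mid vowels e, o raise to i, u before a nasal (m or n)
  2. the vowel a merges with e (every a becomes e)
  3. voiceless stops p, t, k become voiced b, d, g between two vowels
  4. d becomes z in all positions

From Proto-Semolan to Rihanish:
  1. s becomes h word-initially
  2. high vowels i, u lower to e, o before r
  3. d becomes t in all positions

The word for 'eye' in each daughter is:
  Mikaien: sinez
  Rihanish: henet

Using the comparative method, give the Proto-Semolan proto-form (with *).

*sened

Position 1: Mikaien has s, Rihanish has h. Mikaien preserves s here (none of its changes turn any other segment into s), so the proto-segment is *s.
Position 5: Mikaien has z, Rihanish has t. Taking the neighbouring segments as reconstructed: Mikaien z could go back to *d or *z; Rihanish t could go back to *t or *d — the one source consistent with every daughter is *d.
Position 2: Mikaien has i, Rihanish has e. Taking the neighbouring segments as reconstructed: Mikaien i could go back to *e or *i; Rihanish e can only go back to *e — the one source consistent with every daughter is *e.
Continuing position by position gives *sened; check it forward:
Mikaien: *sened > sined > sinez  (by pre-nasal raising, unconditioned shift)
Rihanish: start from *sened.
  rule 1 (debuccalisation): sened → hened
  rule 2: no change — hened
  rule 3 (unconditioned shift): hened → henet
  ⇒ Rihanish henet
No other proto-form is consistent with every reflex, so the reconstruction is *sened.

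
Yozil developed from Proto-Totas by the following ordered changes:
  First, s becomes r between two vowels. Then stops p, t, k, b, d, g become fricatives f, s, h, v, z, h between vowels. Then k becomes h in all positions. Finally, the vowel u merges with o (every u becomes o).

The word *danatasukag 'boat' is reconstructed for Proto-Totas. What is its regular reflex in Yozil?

Yozil: *danatasukag > danatarukag > danasaruhag > danasarohag  (by rhotacism, intervocalic lenition, vowel merger)

danasarohag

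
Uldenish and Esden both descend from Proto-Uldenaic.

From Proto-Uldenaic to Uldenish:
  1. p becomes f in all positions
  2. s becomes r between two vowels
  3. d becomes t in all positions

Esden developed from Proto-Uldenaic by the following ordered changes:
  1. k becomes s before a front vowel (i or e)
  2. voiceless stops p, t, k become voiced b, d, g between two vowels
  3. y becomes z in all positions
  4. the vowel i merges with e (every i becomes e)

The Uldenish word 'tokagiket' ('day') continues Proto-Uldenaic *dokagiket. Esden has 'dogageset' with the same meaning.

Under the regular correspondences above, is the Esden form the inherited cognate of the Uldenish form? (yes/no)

yes

Derive the expected Esden reflex of *dokagiket:
Esden: *dokagiket > dokagiset > dogagiset > dogageset  (by palatalisation, intervocalic voicing, vowel merger)
Esden 'dogageset' matches the regular reflex exactly, so the pair is cognate.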